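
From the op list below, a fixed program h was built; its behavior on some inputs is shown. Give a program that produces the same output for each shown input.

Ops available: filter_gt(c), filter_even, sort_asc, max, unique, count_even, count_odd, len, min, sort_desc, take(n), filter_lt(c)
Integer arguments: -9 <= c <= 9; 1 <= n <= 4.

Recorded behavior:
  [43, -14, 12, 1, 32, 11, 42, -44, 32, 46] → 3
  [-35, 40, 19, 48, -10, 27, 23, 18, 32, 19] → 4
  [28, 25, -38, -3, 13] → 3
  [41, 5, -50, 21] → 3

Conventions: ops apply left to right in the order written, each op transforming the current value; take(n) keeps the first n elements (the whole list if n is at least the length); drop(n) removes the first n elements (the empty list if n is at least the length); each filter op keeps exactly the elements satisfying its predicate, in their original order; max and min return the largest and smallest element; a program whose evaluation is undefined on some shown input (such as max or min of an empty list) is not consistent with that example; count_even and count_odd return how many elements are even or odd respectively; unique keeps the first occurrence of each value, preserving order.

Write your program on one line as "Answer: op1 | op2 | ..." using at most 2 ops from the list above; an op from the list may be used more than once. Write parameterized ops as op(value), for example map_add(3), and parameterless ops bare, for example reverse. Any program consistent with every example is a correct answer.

unique | count_odd

Check, running the answer program on each example:
  [43, -14, 12, 1, 32, 11, 42, -44, 32, 46] -> [43, -14, 12, 1, 32, 11, 42, -44, 46] -> 3
  [-35, 40, 19, 48, -10, 27, 23, 18, 32, 19] -> [-35, 40, 19, 48, -10, 27, 23, 18, 32] -> 4
  [28, 25, -38, -3, 13] -> [28, 25, -38, -3, 13] -> 3
  [41, 5, -50, 21] -> [41, 5, -50, 21] -> 3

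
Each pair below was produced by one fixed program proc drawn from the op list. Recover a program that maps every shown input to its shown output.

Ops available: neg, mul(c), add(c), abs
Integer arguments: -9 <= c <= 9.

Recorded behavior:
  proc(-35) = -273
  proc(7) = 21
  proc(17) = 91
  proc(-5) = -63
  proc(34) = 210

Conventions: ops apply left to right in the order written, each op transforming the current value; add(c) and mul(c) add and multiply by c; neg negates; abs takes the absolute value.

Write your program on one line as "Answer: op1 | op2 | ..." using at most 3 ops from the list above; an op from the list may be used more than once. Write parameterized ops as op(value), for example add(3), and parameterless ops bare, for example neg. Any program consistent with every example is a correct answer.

add(3) | add(-7) | mul(7)

Check, running the answer program on each example:
  -35 -> -32 -> -39 -> -273
  7 -> 10 -> 3 -> 21
  17 -> 20 -> 13 -> 91
  -5 -> -2 -> -9 -> -63
  34 -> 37 -> 30 -> 210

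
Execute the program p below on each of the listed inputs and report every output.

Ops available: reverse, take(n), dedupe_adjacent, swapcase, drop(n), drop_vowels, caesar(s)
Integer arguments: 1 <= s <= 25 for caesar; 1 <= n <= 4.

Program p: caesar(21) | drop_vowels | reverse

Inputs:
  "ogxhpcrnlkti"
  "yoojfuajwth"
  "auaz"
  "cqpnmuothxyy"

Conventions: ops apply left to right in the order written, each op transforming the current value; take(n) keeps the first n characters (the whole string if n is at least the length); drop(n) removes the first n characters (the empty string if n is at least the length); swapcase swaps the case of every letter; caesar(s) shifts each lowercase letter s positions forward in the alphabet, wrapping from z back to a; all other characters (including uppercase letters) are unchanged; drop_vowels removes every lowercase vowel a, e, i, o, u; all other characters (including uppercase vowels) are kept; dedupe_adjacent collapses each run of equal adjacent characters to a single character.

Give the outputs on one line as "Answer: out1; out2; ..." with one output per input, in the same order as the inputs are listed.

Execution, op by op:
  "ogxhpcrnlkti" -> "jbsckxmigfod" -> "jbsckxmgfd" -> "dfgmxkcsbj"
  "yoojfuajwth" -> "tjjeapveroc" -> "tjjpvrc" -> "crvpjjt"
  "auaz" -> "vpvu" -> "vpv" -> "vpv"
  "cqpnmuothxyy" -> "xlkihpjocstt" -> "xlkhpjcstt" -> "ttscjphklx"

"dfgmxkcsbj"; "crvpjjt"; "vpv"; "ttscjphklx"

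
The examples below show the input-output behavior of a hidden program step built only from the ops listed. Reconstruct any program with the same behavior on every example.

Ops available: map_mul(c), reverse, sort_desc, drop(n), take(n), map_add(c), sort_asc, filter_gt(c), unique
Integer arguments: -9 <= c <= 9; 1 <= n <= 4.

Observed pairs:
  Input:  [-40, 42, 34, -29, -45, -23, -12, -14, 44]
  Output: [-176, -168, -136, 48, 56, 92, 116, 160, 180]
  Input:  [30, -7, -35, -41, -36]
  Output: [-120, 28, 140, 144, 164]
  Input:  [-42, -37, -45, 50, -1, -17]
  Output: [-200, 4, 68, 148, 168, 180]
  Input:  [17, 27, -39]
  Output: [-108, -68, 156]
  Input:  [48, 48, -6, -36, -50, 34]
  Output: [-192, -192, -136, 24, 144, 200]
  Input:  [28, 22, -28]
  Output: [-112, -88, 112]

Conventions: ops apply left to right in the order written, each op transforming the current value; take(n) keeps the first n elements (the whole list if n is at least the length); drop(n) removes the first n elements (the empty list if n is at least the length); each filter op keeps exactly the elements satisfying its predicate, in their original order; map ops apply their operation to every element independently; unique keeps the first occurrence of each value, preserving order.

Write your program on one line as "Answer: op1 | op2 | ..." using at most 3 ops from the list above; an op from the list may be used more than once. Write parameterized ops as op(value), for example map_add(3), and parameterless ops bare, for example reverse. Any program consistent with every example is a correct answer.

map_mul(-4) | sort_asc

Check, running the answer program on each example:
  [-40, 42, 34, -29, -45, -23, -12, -14, 44] -> [160, -168, -136, 116, 180, 92, 48, 56, -176] -> [-176, -168, -136, 48, 56, 92, 116, 160, 180]
  [30, -7, -35, -41, -36] -> [-120, 28, 140, 164, 144] -> [-120, 28, 140, 144, 164]
  [-42, -37, -45, 50, -1, -17] -> [168, 148, 180, -200, 4, 68] -> [-200, 4, 68, 148, 168, 180]
  [17, 27, -39] -> [-68, -108, 156] -> [-108, -68, 156]
  [48, 48, -6, -36, -50, 34] -> [-192, -192, 24, 144, 200, -136] -> [-192, -192, -136, 24, 144, 200]
  [28, 22, -28] -> [-112, -88, 112] -> [-112, -88, 112]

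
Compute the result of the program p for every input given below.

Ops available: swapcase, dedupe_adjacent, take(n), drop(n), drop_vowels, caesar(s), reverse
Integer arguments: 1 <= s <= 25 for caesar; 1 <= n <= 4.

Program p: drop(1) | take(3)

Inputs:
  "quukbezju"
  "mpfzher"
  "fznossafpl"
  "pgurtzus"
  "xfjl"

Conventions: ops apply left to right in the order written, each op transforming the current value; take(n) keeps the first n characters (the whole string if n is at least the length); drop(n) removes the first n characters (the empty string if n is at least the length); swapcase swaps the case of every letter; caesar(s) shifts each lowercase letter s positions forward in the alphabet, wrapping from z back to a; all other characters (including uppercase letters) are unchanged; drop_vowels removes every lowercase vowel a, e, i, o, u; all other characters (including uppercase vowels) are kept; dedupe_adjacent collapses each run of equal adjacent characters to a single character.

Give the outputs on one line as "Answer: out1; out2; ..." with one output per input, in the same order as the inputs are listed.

"uuk"; "pfz"; "zno"; "gur"; "fjl"

Execution, op by op:
  "quukbezju" -> "uukbezju" -> "uuk"
  "mpfzher" -> "pfzher" -> "pfz"
  "fznossafpl" -> "znossafpl" -> "zno"
  "pgurtzus" -> "gurtzus" -> "gur"
  "xfjl" -> "fjl" -> "fjl"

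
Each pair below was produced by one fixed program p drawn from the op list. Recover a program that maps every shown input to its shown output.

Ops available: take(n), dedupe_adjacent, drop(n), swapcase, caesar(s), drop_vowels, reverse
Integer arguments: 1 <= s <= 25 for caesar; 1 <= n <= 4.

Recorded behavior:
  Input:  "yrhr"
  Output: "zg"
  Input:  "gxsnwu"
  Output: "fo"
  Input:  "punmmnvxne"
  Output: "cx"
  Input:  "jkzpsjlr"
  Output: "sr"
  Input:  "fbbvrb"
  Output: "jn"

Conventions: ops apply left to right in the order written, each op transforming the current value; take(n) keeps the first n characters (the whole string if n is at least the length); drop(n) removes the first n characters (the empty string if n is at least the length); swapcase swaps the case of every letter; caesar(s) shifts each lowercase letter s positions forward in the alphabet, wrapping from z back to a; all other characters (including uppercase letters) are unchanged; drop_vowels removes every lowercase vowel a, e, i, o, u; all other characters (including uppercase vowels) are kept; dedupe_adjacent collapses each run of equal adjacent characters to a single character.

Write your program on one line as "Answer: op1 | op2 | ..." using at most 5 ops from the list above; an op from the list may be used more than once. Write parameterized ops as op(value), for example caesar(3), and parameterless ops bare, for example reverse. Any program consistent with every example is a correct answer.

caesar(8) | take(2) | swapcase | reverse | swapcase

Check, running the answer program on each example:
  "yrhr" -> "gzpz" -> "gz" -> "GZ" -> "ZG" -> "zg"
  "gxsnwu" -> "ofavec" -> "of" -> "OF" -> "FO" -> "fo"
  "punmmnvxne" -> "xcvuuvdfvm" -> "xc" -> "XC" -> "CX" -> "cx"
  "jkzpsjlr" -> "rshxartz" -> "rs" -> "RS" -> "SR" -> "sr"
  "fbbvrb" -> "njjdzj" -> "nj" -> "NJ" -> "JN" -> "jn"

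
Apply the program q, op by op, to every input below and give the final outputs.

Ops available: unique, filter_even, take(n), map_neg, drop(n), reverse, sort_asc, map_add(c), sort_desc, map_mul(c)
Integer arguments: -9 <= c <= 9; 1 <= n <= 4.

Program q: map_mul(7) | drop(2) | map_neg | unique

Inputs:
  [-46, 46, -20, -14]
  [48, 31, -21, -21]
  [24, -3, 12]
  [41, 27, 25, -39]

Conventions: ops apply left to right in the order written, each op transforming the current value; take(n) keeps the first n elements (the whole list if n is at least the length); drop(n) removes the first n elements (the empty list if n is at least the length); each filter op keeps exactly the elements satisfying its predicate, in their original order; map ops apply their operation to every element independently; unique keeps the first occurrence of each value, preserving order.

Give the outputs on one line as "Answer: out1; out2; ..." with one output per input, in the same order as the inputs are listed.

[140, 98]; [147]; [-84]; [-175, 273]

Execution, op by op:
  [-46, 46, -20, -14] -> [-322, 322, -140, -98] -> [-140, -98] -> [140, 98] -> [140, 98]
  [48, 31, -21, -21] -> [336, 217, -147, -147] -> [-147, -147] -> [147, 147] -> [147]
  [24, -3, 12] -> [168, -21, 84] -> [84] -> [-84] -> [-84]
  [41, 27, 25, -39] -> [287, 189, 175, -273] -> [175, -273] -> [-175, 273] -> [-175, 273]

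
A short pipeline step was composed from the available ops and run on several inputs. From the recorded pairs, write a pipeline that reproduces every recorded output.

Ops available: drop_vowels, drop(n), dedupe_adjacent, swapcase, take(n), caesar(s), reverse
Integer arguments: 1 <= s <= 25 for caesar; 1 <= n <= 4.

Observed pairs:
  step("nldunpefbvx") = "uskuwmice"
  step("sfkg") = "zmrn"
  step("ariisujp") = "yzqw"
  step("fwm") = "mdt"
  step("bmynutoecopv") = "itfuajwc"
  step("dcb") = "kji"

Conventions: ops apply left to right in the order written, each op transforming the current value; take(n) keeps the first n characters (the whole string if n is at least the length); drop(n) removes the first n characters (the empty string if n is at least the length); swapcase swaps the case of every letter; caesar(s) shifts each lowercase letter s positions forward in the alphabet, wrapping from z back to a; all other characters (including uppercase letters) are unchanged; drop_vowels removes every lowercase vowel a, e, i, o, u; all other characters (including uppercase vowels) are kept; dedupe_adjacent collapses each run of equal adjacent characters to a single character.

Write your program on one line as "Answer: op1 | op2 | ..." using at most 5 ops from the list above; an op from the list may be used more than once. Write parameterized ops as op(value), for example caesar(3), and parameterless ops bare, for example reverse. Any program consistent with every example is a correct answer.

dedupe_adjacent | drop_vowels | caesar(3) | caesar(4)

Check, running the answer program on each example:
  "nldunpefbvx" -> "nldunpefbvx" -> "nldnpfbvx" -> "qogqsieya" -> "uskuwmice"
  "sfkg" -> "sfkg" -> "sfkg" -> "vinj" -> "zmrn"
  "ariisujp" -> "arisujp" -> "rsjp" -> "uvms" -> "yzqw"
  "fwm" -> "fwm" -> "fwm" -> "izp" -> "mdt"
  "bmynutoecopv" -> "bmynutoecopv" -> "bmyntcpv" -> "epbqwfsy" -> "itfuajwc"
  "dcb" -> "dcb" -> "dcb" -> "gfe" -> "kji"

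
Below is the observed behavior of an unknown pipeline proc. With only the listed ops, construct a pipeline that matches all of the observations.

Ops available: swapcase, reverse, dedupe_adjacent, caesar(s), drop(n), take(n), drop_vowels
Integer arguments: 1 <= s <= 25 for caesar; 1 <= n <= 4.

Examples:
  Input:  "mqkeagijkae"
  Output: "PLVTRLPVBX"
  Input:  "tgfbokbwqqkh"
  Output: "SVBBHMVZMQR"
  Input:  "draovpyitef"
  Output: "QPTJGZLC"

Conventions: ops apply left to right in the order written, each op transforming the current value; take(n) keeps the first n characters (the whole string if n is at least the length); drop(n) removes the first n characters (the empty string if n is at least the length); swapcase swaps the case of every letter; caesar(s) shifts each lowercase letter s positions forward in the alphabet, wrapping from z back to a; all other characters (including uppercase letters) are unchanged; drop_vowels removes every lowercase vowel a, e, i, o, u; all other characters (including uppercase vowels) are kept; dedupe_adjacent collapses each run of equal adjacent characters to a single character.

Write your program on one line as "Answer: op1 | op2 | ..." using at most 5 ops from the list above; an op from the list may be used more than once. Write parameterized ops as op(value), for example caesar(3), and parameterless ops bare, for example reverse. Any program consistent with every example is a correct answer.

caesar(11) | reverse | drop_vowels | swapcase

Check, running the answer program on each example:
  "mqkeagijkae" -> "xbvplrtuvlp" -> "plvutrlpvbx" -> "plvtrlpvbx" -> "PLVTRLPVBX"
  "tgfbokbwqqkh" -> "erqmzvmhbbvs" -> "svbbhmvzmqre" -> "svbbhmvzmqr" -> "SVBBHMVZMQR"
  "draovpyitef" -> "oclzgajtepq" -> "qpetjagzlco" -> "qptjgzlc" -> "QPTJGZLC"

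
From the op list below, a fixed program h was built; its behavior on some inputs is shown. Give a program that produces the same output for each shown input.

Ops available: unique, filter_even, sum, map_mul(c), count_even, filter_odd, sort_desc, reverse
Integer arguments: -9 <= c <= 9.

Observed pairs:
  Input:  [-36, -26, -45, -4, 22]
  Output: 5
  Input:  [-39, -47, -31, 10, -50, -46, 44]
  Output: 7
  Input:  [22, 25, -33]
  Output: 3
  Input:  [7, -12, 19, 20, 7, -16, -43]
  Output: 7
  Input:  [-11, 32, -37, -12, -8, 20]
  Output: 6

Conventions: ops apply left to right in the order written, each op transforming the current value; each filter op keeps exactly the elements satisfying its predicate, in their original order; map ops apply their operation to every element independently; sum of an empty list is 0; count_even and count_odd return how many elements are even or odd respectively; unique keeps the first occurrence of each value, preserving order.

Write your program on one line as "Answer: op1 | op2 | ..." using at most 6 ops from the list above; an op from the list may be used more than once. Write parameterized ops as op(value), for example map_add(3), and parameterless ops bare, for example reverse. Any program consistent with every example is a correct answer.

reverse | map_mul(-2) | sort_desc | map_mul(7) | count_even

Check, running the answer program on each example:
  [-36, -26, -45, -4, 22] -> [22, -4, -45, -26, -36] -> [-44, 8, 90, 52, 72] -> [90, 72, 52, 8, -44] -> [630, 504, 364, 56, -308] -> 5
  [-39, -47, -31, 10, -50, -46, 44] -> [44, -46, -50, 10, -31, -47, -39] -> [-88, 92, 100, -20, 62, 94, 78] -> [100, 94, 92, 78, 62, -20, -88] -> [700, 658, 644, 546, 434, -140, -616] -> 7
  [22, 25, -33] -> [-33, 25, 22] -> [66, -50, -44] -> [66, -44, -50] -> [462, -308, -350] -> 3
  [7, -12, 19, 20, 7, -16, -43] -> [-43, -16, 7, 20, 19, -12, 7] -> [86, 32, -14, -40, -38, 24, -14] -> [86, 32, 24, -14, -14, -38, -40] -> [602, 224, 168, -98, -98, -266, -280] -> 7
  [-11, 32, -37, -12, -8, 20] -> [20, -8, -12, -37, 32, -11] -> [-40, 16, 24, 74, -64, 22] -> [74, 24, 22, 16, -40, -64] -> [518, 168, 154, 112, -280, -448] -> 6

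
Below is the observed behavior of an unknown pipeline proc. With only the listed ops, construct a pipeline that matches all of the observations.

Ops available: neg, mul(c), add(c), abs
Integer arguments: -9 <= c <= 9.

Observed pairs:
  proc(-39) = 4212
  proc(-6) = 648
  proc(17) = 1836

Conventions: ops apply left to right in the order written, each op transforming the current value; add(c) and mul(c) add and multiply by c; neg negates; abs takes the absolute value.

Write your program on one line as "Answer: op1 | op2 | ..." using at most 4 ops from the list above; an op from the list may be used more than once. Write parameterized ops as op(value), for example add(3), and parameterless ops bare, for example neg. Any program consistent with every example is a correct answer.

mul(-9) | mul(2) | abs | mul(6)

Check, running the answer program on each example:
  -39 -> 351 -> 702 -> 702 -> 4212
  -6 -> 54 -> 108 -> 108 -> 648
  17 -> -153 -> -306 -> 306 -> 1836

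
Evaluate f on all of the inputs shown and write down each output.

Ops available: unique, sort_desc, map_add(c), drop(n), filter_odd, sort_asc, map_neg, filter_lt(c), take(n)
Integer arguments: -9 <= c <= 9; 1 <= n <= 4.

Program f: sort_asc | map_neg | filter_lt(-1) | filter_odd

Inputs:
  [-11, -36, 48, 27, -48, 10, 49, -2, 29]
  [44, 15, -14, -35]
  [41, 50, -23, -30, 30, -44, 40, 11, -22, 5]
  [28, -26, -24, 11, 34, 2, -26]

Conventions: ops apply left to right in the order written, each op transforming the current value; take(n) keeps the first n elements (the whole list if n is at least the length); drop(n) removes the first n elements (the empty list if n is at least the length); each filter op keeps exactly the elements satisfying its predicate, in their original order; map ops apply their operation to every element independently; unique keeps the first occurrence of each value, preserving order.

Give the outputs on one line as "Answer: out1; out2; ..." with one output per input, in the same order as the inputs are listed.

Execution, op by op:
  [-11, -36, 48, 27, -48, 10, 49, -2, 29] -> [-48, -36, -11, -2, 10, 27, 29, 48, 49] -> [48, 36, 11, 2, -10, -27, -29, -48, -49] -> [-10, -27, -29, -48, -49] -> [-27, -29, -49]
  [44, 15, -14, -35] -> [-35, -14, 15, 44] -> [35, 14, -15, -44] -> [-15, -44] -> [-15]
  [41, 50, -23, -30, 30, -44, 40, 11, -22, 5] -> [-44, -30, -23, -22, 5, 11, 30, 40, 41, 50] -> [44, 30, 23, 22, -5, -11, -30, -40, -41, -50] -> [-5, -11, -30, -40, -41, -50] -> [-5, -11, -41]
  [28, -26, -24, 11, 34, 2, -26] -> [-26, -26, -24, 2, 11, 28, 34] -> [26, 26, 24, -2, -11, -28, -34] -> [-2, -11, -28, -34] -> [-11]

[-27, -29, -49]; [-15]; [-5, -11, -41]; [-11]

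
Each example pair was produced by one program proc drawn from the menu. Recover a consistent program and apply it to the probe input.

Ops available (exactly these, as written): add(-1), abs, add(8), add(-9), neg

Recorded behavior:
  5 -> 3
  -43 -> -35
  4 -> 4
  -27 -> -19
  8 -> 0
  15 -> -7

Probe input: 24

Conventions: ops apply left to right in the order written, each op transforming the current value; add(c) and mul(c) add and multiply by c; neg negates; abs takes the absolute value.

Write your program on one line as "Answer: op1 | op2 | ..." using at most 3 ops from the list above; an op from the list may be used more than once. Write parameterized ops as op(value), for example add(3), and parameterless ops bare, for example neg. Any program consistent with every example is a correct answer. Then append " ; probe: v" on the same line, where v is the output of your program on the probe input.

abs | neg | add(8) ; probe: -16

Check, running the answer program on each example:
  5 -> 5 -> -5 -> 3
  -43 -> 43 -> -43 -> -35
  4 -> 4 -> -4 -> 4
  -27 -> 27 -> -27 -> -19
  8 -> 8 -> -8 -> 0
  15 -> 15 -> -15 -> -7
  probe: 24 -> 24 -> -24 -> -16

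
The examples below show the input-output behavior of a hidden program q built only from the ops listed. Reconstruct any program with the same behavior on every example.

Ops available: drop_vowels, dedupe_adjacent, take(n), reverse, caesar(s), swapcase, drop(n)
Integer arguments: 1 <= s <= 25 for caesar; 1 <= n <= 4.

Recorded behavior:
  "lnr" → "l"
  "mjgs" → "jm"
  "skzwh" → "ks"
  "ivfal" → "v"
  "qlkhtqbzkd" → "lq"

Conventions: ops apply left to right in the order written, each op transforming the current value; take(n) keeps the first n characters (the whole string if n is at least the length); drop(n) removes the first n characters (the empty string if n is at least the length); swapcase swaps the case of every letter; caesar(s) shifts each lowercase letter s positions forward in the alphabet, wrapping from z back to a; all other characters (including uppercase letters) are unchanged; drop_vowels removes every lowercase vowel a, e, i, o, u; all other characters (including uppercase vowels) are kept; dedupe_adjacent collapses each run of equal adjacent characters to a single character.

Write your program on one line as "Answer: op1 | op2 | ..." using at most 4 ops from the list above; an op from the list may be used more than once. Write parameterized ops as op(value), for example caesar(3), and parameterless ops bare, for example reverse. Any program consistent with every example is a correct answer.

drop_vowels | take(4) | reverse | drop(2)

Check, running the answer program on each example:
  "lnr" -> "lnr" -> "lnr" -> "rnl" -> "l"
  "mjgs" -> "mjgs" -> "mjgs" -> "sgjm" -> "jm"
  "skzwh" -> "skzwh" -> "skzw" -> "wzks" -> "ks"
  "ivfal" -> "vfl" -> "vfl" -> "lfv" -> "v"
  "qlkhtqbzkd" -> "qlkhtqbzkd" -> "qlkh" -> "hklq" -> "lq"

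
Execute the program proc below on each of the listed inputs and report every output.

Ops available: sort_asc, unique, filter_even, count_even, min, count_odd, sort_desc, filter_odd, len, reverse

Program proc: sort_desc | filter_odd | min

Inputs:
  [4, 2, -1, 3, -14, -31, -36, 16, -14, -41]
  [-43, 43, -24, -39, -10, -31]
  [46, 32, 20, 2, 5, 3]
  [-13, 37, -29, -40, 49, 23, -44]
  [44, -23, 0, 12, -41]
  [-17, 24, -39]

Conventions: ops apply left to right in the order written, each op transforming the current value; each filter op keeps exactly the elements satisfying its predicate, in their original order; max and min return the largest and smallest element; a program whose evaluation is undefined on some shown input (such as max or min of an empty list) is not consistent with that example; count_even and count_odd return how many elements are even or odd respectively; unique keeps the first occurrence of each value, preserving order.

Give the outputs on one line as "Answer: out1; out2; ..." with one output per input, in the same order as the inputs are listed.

-41; -43; 3; -29; -41; -39

Execution, op by op:
  [4, 2, -1, 3, -14, -31, -36, 16, -14, -41] -> [16, 4, 3, 2, -1, -14, -14, -31, -36, -41] -> [3, -1, -31, -41] -> -41
  [-43, 43, -24, -39, -10, -31] -> [43, -10, -24, -31, -39, -43] -> [43, -31, -39, -43] -> -43
  [46, 32, 20, 2, 5, 3] -> [46, 32, 20, 5, 3, 2] -> [5, 3] -> 3
  [-13, 37, -29, -40, 49, 23, -44] -> [49, 37, 23, -13, -29, -40, -44] -> [49, 37, 23, -13, -29] -> -29
  [44, -23, 0, 12, -41] -> [44, 12, 0, -23, -41] -> [-23, -41] -> -41
  [-17, 24, -39] -> [24, -17, -39] -> [-17, -39] -> -39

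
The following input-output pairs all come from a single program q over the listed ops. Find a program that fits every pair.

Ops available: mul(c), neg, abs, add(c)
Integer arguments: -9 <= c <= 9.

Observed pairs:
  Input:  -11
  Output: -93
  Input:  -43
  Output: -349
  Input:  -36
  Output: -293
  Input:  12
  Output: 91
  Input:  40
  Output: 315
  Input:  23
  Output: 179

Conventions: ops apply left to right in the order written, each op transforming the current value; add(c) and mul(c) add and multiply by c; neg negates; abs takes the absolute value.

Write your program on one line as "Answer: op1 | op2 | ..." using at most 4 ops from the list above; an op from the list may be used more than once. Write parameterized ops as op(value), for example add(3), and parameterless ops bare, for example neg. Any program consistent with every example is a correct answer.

neg | mul(-8) | add(-5)

Check, running the answer program on each example:
  -11 -> 11 -> -88 -> -93
  -43 -> 43 -> -344 -> -349
  -36 -> 36 -> -288 -> -293
  12 -> -12 -> 96 -> 91
  40 -> -40 -> 320 -> 315
  23 -> -23 -> 184 -> 179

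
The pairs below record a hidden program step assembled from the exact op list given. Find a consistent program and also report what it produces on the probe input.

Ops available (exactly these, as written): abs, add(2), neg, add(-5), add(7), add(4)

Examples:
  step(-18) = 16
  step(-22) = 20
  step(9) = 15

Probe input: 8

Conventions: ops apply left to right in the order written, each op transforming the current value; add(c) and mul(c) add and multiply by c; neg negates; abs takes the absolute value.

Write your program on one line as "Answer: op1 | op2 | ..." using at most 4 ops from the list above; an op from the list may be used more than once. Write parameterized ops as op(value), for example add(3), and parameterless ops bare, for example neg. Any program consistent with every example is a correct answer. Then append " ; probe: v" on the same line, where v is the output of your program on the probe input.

add(4) | abs | add(2) ; probe: 14

Check, running the answer program on each example:
  -18 -> -14 -> 14 -> 16
  -22 -> -18 -> 18 -> 20
  9 -> 13 -> 13 -> 15
  probe: 8 -> 12 -> 12 -> 14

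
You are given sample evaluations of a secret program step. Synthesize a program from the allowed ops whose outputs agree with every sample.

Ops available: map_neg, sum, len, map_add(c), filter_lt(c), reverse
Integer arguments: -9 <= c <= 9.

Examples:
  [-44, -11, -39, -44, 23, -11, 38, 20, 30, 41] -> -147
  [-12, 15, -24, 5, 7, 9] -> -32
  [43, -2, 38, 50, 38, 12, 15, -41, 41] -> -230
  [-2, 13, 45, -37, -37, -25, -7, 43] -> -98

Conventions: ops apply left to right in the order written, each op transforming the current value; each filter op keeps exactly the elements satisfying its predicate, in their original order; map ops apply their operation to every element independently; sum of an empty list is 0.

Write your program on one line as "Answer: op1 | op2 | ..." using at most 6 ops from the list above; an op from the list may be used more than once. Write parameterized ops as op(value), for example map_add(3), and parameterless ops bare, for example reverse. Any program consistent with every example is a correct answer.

reverse | map_neg | map_add(1) | filter_lt(-1) | sum

Check, running the answer program on each example:
  [-44, -11, -39, -44, 23, -11, 38, 20, 30, 41] -> [41, 30, 20, 38, -11, 23, -44, -39, -11, -44] -> [-41, -30, -20, -38, 11, -23, 44, 39, 11, 44] -> [-40, -29, -19, -37, 12, -22, 45, 40, 12, 45] -> [-40, -29, -19, -37, -22] -> -147
  [-12, 15, -24, 5, 7, 9] -> [9, 7, 5, -24, 15, -12] -> [-9, -7, -5, 24, -15, 12] -> [-8, -6, -4, 25, -14, 13] -> [-8, -6, -4, -14] -> -32
  [43, -2, 38, 50, 38, 12, 15, -41, 41] -> [41, -41, 15, 12, 38, 50, 38, -2, 43] -> [-41, 41, -15, -12, -38, -50, -38, 2, -43] -> [-40, 42, -14, -11, -37, -49, -37, 3, -42] -> [-40, -14, -11, -37, -49, -37, -42] -> -230
  [-2, 13, 45, -37, -37, -25, -7, 43] -> [43, -7, -25, -37, -37, 45, 13, -2] -> [-43, 7, 25, 37, 37, -45, -13, 2] -> [-42, 8, 26, 38, 38, -44, -12, 3] -> [-42, -44, -12] -> -98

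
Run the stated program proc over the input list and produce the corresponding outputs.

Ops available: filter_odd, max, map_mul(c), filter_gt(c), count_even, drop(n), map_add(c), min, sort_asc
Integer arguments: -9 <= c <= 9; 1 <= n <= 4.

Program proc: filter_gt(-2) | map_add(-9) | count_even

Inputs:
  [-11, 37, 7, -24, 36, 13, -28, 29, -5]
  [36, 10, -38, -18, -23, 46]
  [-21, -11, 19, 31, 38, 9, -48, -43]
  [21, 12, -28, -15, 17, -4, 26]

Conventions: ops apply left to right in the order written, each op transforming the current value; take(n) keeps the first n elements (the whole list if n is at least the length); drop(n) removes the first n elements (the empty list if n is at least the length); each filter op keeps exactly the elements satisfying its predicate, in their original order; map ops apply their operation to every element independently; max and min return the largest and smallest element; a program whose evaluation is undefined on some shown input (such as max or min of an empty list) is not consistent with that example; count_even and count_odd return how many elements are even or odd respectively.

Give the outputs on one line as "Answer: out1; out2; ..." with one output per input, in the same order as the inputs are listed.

4; 0; 3; 2

Execution, op by op:
  [-11, 37, 7, -24, 36, 13, -28, 29, -5] -> [37, 7, 36, 13, 29] -> [28, -2, 27, 4, 20] -> 4
  [36, 10, -38, -18, -23, 46] -> [36, 10, 46] -> [27, 1, 37] -> 0
  [-21, -11, 19, 31, 38, 9, -48, -43] -> [19, 31, 38, 9] -> [10, 22, 29, 0] -> 3
  [21, 12, -28, -15, 17, -4, 26] -> [21, 12, 17, 26] -> [12, 3, 8, 17] -> 2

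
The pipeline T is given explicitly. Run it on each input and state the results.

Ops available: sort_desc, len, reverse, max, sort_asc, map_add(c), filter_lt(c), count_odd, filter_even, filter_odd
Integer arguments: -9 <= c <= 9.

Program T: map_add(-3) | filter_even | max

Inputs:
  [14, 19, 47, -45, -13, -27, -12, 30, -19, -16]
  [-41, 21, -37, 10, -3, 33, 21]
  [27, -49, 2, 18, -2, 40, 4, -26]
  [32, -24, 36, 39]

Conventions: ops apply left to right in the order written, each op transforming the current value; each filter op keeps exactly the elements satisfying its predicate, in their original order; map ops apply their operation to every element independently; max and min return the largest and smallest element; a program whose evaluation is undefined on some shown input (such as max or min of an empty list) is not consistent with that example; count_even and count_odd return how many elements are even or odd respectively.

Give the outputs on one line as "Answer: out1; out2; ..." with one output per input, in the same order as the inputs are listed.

Execution, op by op:
  [14, 19, 47, -45, -13, -27, -12, 30, -19, -16] -> [11, 16, 44, -48, -16, -30, -15, 27, -22, -19] -> [16, 44, -48, -16, -30, -22] -> 44
  [-41, 21, -37, 10, -3, 33, 21] -> [-44, 18, -40, 7, -6, 30, 18] -> [-44, 18, -40, -6, 30, 18] -> 30
  [27, -49, 2, 18, -2, 40, 4, -26] -> [24, -52, -1, 15, -5, 37, 1, -29] -> [24, -52] -> 24
  [32, -24, 36, 39] -> [29, -27, 33, 36] -> [36] -> 36

44; 30; 24; 36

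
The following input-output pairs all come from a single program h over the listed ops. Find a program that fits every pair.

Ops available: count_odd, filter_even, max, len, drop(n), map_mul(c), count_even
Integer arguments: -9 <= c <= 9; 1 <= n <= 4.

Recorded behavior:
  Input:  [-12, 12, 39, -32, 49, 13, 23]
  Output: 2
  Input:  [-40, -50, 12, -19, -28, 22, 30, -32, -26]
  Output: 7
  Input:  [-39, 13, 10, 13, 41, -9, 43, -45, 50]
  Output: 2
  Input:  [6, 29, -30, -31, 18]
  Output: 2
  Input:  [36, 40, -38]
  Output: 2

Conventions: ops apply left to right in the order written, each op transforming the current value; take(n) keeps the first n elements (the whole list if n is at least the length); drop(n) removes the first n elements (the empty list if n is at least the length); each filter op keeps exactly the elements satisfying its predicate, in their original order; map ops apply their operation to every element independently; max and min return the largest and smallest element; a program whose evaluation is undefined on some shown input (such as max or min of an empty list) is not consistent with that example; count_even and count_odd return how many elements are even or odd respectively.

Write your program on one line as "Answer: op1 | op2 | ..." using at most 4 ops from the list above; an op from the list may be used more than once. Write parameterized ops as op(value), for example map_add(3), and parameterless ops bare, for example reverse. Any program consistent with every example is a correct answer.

drop(1) | filter_even | len

Check, running the answer program on each example:
  [-12, 12, 39, -32, 49, 13, 23] -> [12, 39, -32, 49, 13, 23] -> [12, -32] -> 2
  [-40, -50, 12, -19, -28, 22, 30, -32, -26] -> [-50, 12, -19, -28, 22, 30, -32, -26] -> [-50, 12, -28, 22, 30, -32, -26] -> 7
  [-39, 13, 10, 13, 41, -9, 43, -45, 50] -> [13, 10, 13, 41, -9, 43, -45, 50] -> [10, 50] -> 2
  [6, 29, -30, -31, 18] -> [29, -30, -31, 18] -> [-30, 18] -> 2
  [36, 40, -38] -> [40, -38] -> [40, -38] -> 2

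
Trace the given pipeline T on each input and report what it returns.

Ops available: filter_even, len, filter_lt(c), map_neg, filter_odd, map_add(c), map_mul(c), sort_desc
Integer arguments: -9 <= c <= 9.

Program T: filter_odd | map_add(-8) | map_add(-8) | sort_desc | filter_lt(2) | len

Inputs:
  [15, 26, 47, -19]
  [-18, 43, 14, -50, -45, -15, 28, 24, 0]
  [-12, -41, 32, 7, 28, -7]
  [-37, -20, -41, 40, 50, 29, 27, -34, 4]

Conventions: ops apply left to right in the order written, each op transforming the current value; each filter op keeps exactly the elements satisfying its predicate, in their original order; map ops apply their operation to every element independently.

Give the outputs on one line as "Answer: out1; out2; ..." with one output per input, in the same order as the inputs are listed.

2; 2; 3; 2

Execution, op by op:
  [15, 26, 47, -19] -> [15, 47, -19] -> [7, 39, -27] -> [-1, 31, -35] -> [31, -1, -35] -> [-1, -35] -> 2
  [-18, 43, 14, -50, -45, -15, 28, 24, 0] -> [43, -45, -15] -> [35, -53, -23] -> [27, -61, -31] -> [27, -31, -61] -> [-31, -61] -> 2
  [-12, -41, 32, 7, 28, -7] -> [-41, 7, -7] -> [-49, -1, -15] -> [-57, -9, -23] -> [-9, -23, -57] -> [-9, -23, -57] -> 3
  [-37, -20, -41, 40, 50, 29, 27, -34, 4] -> [-37, -41, 29, 27] -> [-45, -49, 21, 19] -> [-53, -57, 13, 11] -> [13, 11, -53, -57] -> [-53, -57] -> 2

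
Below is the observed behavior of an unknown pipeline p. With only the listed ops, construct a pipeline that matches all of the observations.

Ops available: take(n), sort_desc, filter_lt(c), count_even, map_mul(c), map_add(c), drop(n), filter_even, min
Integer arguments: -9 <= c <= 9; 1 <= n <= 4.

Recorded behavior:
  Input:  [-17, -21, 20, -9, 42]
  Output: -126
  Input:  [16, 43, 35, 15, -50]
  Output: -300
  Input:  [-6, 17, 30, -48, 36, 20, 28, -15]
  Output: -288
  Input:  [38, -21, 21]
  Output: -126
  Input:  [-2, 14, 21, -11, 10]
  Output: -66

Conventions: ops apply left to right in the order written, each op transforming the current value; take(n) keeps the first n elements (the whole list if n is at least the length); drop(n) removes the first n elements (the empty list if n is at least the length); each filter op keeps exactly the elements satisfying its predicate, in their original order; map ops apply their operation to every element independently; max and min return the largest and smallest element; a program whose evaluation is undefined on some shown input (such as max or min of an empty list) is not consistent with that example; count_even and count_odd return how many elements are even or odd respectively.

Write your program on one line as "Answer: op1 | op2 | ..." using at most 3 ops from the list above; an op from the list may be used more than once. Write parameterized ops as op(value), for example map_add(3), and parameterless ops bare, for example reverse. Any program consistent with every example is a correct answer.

filter_lt(6) | map_mul(6) | min

Check, running the answer program on each example:
  [-17, -21, 20, -9, 42] -> [-17, -21, -9] -> [-102, -126, -54] -> -126
  [16, 43, 35, 15, -50] -> [-50] -> [-300] -> -300
  [-6, 17, 30, -48, 36, 20, 28, -15] -> [-6, -48, -15] -> [-36, -288, -90] -> -288
  [38, -21, 21] -> [-21] -> [-126] -> -126
  [-2, 14, 21, -11, 10] -> [-2, -11] -> [-12, -66] -> -66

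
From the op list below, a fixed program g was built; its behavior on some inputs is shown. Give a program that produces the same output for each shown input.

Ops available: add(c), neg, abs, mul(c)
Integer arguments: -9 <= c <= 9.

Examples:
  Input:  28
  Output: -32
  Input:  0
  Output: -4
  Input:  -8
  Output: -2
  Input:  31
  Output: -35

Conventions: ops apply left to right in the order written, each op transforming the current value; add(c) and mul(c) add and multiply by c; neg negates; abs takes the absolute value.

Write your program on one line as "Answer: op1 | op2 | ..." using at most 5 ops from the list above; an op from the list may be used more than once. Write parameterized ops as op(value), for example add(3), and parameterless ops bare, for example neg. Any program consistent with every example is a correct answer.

add(5) | abs | mul(-1) | add(1)

Check, running the answer program on each example:
  28 -> 33 -> 33 -> -33 -> -32
  0 -> 5 -> 5 -> -5 -> -4
  -8 -> -3 -> 3 -> -3 -> -2
  31 -> 36 -> 36 -> -36 -> -35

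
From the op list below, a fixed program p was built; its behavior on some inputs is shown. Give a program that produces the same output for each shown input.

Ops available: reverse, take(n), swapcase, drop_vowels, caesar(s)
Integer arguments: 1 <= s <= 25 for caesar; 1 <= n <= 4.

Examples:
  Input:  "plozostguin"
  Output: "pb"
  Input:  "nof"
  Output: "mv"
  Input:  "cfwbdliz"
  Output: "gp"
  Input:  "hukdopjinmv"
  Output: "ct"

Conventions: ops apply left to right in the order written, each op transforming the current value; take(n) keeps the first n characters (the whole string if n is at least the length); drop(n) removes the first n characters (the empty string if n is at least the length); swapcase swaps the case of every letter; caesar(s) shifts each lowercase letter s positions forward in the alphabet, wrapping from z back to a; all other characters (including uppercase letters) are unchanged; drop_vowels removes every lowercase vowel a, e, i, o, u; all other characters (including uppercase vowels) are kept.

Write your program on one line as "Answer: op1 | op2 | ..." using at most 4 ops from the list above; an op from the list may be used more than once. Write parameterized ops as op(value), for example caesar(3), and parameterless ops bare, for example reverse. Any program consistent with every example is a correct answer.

caesar(7) | reverse | drop_vowels | take(2)

Check, running the answer program on each example:
  "plozostguin" -> "wsvgvzanbpu" -> "upbnazvgvsw" -> "pbnzvgvsw" -> "pb"
  "nof" -> "uvm" -> "mvu" -> "mv" -> "mv"
  "cfwbdliz" -> "jmdikspg" -> "gpskidmj" -> "gpskdmj" -> "gp"
  "hukdopjinmv" -> "obrkvwqputc" -> "ctupqwvkrbo" -> "ctpqwvkrb" -> "ct"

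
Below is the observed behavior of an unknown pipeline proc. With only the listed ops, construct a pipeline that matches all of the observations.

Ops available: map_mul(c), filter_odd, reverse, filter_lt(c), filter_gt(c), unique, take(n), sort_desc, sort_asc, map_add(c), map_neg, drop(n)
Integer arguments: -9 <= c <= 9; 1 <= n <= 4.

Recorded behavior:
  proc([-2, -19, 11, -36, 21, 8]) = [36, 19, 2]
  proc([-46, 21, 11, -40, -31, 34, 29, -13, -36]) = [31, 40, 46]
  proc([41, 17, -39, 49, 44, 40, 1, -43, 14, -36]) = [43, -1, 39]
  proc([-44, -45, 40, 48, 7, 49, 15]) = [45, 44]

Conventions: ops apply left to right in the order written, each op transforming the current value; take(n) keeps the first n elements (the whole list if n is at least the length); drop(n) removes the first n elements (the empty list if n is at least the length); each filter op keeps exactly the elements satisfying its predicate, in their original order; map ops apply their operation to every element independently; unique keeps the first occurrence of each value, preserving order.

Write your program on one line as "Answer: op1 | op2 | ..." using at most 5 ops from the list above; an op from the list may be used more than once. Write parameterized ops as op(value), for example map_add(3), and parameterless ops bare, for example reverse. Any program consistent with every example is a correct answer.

map_neg | filter_gt(-3) | take(3) | reverse

Check, running the answer program on each example:
  [-2, -19, 11, -36, 21, 8] -> [2, 19, -11, 36, -21, -8] -> [2, 19, 36] -> [2, 19, 36] -> [36, 19, 2]
  [-46, 21, 11, -40, -31, 34, 29, -13, -36] -> [46, -21, -11, 40, 31, -34, -29, 13, 36] -> [46, 40, 31, 13, 36] -> [46, 40, 31] -> [31, 40, 46]
  [41, 17, -39, 49, 44, 40, 1, -43, 14, -36] -> [-41, -17, 39, -49, -44, -40, -1, 43, -14, 36] -> [39, -1, 43, 36] -> [39, -1, 43] -> [43, -1, 39]
  [-44, -45, 40, 48, 7, 49, 15] -> [44, 45, -40, -48, -7, -49, -15] -> [44, 45] -> [44, 45] -> [45, 44]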